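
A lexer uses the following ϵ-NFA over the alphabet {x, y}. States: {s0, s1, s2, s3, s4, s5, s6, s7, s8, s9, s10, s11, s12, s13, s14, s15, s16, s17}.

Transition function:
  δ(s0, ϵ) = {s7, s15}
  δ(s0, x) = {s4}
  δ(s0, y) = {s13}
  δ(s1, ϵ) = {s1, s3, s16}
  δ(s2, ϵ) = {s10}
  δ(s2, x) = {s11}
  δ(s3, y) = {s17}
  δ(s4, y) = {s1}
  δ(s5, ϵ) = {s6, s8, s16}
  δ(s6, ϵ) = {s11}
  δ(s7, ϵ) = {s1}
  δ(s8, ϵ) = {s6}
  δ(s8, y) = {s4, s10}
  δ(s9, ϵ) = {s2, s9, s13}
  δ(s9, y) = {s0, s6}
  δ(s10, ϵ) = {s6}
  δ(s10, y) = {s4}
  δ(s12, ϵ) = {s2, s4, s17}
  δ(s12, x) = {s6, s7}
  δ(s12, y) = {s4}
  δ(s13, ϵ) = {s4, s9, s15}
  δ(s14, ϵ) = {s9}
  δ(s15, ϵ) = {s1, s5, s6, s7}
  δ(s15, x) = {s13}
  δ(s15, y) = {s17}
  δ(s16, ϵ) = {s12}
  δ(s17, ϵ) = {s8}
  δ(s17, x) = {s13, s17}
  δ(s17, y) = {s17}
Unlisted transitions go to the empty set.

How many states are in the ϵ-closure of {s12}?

Start with {s12}.
From s12 via ϵ: add s2, s4, s17.
From s2 via ϵ: add s10.
From s17 via ϵ: add s8.
From s8 via ϵ: add s6.
From s6 via ϵ: add s11.
ϵ-closure = {s2, s4, s6, s8, s10, s11, s12, s17}, which has 8 states.

8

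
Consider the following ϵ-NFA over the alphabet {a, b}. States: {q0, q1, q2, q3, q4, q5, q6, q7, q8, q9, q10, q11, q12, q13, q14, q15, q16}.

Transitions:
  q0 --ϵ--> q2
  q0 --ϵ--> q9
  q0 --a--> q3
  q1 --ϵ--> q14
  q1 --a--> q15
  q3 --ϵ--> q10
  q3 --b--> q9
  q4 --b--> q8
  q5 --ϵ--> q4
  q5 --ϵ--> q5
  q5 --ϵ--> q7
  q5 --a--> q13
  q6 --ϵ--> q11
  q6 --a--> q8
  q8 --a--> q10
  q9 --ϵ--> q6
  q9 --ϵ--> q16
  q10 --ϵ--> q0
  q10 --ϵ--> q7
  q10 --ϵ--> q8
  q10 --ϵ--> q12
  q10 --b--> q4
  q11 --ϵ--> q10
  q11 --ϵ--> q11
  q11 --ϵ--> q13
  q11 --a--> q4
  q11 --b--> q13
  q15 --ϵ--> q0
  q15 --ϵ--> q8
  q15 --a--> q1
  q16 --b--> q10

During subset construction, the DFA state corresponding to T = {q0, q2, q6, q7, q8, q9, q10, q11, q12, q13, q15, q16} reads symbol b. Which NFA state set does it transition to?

{q0, q2, q4, q6, q7, q8, q9, q10, q11, q12, q13, q16}

q10 on b → {q4}.
q11 on b → {q13}.
q16 on b → {q10}.
No b-transition from q0, q2, q6, q7, q8, q9, q12, q13, q15.
Union after reading b: {q4, q10, q13}.
Now take the ϵ-closure:
From q10 via ϵ: add q0, q7, q8, q12.
From q0 via ϵ: add q2, q9.
From q9 via ϵ: add q6, q16.
From q6 via ϵ: add q11.
No new states can be added; the closed set is {q0, q2, q4, q6, q7, q8, q9, q10, q11, q12, q13, q16}.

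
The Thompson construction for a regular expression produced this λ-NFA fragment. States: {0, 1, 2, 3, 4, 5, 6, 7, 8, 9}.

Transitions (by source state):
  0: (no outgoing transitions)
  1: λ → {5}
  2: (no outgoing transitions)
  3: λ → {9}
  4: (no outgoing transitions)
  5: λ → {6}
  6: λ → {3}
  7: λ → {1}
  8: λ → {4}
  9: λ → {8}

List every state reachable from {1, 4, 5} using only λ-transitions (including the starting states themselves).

Start with {1, 4, 5}.
From 5 via λ: add 6.
From 6 via λ: add 3.
From 3 via λ: add 9.
From 9 via λ: add 8.
No new states can be added; the closed set is {1, 3, 4, 5, 6, 8, 9}.

{1, 3, 4, 5, 6, 8, 9}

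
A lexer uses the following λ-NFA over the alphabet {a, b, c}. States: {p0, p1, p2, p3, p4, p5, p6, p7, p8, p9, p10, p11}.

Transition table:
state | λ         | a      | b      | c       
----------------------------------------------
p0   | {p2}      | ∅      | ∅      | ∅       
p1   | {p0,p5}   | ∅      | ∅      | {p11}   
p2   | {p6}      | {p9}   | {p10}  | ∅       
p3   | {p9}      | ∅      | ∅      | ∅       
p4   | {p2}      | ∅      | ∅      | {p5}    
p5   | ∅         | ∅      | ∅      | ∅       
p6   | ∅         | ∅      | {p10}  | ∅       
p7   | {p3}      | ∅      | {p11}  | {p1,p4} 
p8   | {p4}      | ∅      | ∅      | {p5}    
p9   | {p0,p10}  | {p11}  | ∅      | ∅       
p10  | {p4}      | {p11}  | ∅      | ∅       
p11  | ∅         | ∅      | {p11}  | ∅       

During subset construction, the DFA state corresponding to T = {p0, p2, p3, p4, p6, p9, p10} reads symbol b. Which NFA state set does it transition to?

p2 on b → {p10}.
p6 on b → {p10}.
No b-transition from p0, p3, p4, p9, p10.
Union after reading b: {p10}.
Now take the λ-closure:
From p10 via λ: add p4.
From p4 via λ: add p2.
From p2 via λ: add p6.
No new states can be added; the closed set is {p2, p4, p6, p10}.

{p2, p4, p6, p10}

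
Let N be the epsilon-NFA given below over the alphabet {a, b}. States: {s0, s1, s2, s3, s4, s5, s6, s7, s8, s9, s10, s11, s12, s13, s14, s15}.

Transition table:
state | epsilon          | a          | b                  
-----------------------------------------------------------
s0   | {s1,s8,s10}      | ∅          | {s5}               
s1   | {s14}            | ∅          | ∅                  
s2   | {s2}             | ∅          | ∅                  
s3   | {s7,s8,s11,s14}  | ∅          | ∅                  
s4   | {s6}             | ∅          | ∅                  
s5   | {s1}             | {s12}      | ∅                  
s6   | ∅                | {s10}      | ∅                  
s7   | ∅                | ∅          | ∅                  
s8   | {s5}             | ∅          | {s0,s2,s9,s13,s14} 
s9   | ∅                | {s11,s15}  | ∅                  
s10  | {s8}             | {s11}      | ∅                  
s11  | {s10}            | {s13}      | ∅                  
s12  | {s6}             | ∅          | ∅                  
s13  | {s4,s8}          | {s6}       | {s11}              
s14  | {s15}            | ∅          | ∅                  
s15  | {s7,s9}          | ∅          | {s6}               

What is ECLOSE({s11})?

Start with {s11}.
From s11 via epsilon: add s10.
From s10 via epsilon: add s8.
From s8 via epsilon: add s5.
From s5 via epsilon: add s1.
From s1 via epsilon: add s14.
From s14 via epsilon: add s15.
From s15 via epsilon: add s7, s9.
No new states can be added; the closed set is {s1, s5, s7, s8, s9, s10, s11, s14, s15}.

{s1, s5, s7, s8, s9, s10, s11, s14, s15}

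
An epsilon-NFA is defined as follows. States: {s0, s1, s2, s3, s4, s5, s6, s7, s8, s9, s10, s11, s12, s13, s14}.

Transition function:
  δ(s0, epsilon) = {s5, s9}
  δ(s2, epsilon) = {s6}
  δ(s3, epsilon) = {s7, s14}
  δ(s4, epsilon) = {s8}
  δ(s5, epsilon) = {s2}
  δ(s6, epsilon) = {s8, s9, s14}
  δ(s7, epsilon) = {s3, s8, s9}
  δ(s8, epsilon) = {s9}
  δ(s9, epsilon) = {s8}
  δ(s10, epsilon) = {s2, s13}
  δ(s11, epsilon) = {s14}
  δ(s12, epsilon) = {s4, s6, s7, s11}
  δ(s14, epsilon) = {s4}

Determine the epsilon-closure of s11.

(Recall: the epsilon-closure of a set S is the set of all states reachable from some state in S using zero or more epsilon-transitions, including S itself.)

{s4, s8, s9, s11, s14}

Start with {s11}.
From s11 via epsilon: add s14.
From s14 via epsilon: add s4.
From s4 via epsilon: add s8.
From s8 via epsilon: add s9.
No new states can be added; the closed set is {s4, s8, s9, s11, s14}.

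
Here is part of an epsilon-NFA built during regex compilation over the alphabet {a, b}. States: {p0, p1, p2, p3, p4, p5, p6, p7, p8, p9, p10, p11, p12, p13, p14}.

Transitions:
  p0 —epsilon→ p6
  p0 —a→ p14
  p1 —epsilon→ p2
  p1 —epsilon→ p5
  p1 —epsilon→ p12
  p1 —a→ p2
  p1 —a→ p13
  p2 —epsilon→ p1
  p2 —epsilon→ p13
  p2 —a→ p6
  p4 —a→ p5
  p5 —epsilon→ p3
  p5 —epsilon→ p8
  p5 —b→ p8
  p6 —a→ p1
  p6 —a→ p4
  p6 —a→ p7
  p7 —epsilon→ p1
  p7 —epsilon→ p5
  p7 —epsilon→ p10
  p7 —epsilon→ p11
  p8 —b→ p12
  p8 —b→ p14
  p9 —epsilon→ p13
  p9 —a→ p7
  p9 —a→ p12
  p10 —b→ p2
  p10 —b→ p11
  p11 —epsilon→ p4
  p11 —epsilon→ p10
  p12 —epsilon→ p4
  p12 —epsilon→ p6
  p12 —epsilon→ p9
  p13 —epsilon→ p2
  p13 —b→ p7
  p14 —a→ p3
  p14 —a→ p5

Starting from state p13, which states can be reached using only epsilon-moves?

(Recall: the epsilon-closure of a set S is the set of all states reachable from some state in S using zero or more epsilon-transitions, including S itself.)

Start with {p13}.
From p13 via epsilon: add p2.
From p2 via epsilon: add p1.
From p1 via epsilon: add p5, p12.
From p5 via epsilon: add p3, p8.
From p12 via epsilon: add p4, p6, p9.
No new states can be added; the closed set is {p1, p2, p3, p4, p5, p6, p8, p9, p12, p13}.

{p1, p2, p3, p4, p5, p6, p8, p9, p12, p13}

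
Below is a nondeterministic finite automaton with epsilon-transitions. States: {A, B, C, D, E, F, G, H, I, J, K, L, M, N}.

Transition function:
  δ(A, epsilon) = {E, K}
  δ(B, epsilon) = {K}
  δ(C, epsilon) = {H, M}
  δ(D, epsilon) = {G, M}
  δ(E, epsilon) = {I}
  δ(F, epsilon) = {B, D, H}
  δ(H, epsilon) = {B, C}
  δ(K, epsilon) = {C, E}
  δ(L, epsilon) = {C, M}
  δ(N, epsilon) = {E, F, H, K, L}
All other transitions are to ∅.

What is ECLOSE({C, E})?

Start with {C, E}.
From C via epsilon: add H, M.
From E via epsilon: add I.
From H via epsilon: add B.
From B via epsilon: add K.
No new states can be added; the closed set is {B, C, E, H, I, K, M}.

{B, C, E, H, I, K, M}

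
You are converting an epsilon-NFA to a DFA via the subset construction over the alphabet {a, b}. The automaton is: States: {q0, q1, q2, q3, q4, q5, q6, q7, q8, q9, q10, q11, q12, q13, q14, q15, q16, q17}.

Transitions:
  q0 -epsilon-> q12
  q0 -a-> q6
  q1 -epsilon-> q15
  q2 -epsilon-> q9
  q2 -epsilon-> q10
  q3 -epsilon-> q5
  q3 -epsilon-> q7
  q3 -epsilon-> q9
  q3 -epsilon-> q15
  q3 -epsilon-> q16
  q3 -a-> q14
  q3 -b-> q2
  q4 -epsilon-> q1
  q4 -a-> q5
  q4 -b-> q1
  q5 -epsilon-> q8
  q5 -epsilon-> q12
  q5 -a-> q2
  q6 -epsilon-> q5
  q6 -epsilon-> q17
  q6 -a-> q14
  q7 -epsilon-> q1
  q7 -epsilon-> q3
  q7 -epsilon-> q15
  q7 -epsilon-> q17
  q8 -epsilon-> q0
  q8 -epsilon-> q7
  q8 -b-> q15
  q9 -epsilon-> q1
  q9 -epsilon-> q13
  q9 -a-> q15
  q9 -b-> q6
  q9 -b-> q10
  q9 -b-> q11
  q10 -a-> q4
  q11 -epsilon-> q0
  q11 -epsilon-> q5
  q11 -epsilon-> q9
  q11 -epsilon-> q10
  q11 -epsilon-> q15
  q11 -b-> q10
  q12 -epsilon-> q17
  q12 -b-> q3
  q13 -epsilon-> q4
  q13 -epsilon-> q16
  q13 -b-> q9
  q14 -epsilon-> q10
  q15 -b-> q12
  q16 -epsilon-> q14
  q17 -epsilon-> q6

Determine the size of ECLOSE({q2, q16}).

9

Start with {q2, q16}.
From q2 via epsilon: add q9, q10.
From q16 via epsilon: add q14.
From q9 via epsilon: add q1, q13.
From q1 via epsilon: add q15.
From q13 via epsilon: add q4.
epsilon-closure = {q1, q2, q4, q9, q10, q13, q14, q15, q16}, which has 9 states.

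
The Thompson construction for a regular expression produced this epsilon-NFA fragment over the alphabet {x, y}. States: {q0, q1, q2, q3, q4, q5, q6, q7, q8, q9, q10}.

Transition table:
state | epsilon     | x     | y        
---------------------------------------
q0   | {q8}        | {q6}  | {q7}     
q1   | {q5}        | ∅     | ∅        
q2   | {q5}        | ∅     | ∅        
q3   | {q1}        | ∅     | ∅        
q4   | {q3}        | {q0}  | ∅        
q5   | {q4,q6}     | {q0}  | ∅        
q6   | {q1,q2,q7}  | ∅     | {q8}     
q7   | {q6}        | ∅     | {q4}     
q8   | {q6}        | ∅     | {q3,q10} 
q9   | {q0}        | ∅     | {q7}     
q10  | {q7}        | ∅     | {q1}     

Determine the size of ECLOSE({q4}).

7

Start with {q4}.
From q4 via epsilon: add q3.
From q3 via epsilon: add q1.
From q1 via epsilon: add q5.
From q5 via epsilon: add q6.
From q6 via epsilon: add q2, q7.
epsilon-closure = {q1, q2, q3, q4, q5, q6, q7}, which has 7 states.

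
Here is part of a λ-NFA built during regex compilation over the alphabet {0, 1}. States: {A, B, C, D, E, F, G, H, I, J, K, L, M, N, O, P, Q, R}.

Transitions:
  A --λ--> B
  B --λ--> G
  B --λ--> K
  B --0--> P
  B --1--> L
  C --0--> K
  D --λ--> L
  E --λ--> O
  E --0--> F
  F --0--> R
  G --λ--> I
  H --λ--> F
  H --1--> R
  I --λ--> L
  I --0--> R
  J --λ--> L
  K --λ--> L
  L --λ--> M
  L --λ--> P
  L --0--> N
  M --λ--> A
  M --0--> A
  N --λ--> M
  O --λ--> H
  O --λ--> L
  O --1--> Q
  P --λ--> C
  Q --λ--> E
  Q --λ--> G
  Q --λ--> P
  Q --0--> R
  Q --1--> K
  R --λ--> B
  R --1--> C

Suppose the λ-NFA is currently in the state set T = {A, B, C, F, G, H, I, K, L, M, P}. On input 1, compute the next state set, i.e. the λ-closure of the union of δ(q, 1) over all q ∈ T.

{A, B, C, G, I, K, L, M, P, R}

B on 1 → {L}.
H on 1 → {R}.
No 1-transition from A, C, F, G, I, K, L, M, P.
Union after reading 1: {L, R}.
Now take the λ-closure:
From L via λ: add M, P.
From R via λ: add B.
From B via λ: add G, K.
From M via λ: add A.
From P via λ: add C.
From G via λ: add I.
No new states can be added; the closed set is {A, B, C, G, I, K, L, M, P, R}.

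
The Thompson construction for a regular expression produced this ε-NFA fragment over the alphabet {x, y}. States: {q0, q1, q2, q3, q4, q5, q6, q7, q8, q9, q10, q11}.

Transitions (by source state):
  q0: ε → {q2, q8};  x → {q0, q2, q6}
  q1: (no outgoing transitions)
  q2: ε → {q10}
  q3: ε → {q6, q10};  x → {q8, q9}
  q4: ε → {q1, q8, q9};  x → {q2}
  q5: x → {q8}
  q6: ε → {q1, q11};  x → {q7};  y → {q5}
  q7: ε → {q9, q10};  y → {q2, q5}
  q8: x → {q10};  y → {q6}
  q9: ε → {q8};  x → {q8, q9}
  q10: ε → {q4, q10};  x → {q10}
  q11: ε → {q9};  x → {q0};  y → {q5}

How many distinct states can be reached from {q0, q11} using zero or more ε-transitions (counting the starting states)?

Start with {q0, q11}.
From q0 via ε: add q2, q8.
From q11 via ε: add q9.
From q2 via ε: add q10.
From q10 via ε: add q4.
From q4 via ε: add q1.
ε-closure = {q0, q1, q2, q4, q8, q9, q10, q11}, which has 8 states.

8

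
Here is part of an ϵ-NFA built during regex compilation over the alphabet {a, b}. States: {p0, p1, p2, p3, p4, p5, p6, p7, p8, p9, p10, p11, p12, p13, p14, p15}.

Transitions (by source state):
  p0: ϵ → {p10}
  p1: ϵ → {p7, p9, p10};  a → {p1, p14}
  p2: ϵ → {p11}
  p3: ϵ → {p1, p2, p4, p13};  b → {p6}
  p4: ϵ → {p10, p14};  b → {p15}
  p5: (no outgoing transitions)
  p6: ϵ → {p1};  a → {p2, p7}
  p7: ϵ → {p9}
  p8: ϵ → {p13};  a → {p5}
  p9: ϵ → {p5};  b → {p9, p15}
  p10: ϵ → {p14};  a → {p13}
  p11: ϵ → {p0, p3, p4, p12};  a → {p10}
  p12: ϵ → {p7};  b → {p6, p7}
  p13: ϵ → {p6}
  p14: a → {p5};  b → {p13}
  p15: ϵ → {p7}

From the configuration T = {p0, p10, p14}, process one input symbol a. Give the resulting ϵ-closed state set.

{p1, p5, p6, p7, p9, p10, p13, p14}

p10 on a → {p13}.
p14 on a → {p5}.
No a-transition from p0.
Union after reading a: {p5, p13}.
Now take the ϵ-closure:
From p13 via ϵ: add p6.
From p6 via ϵ: add p1.
From p1 via ϵ: add p7, p9, p10.
From p10 via ϵ: add p14.
No new states can be added; the closed set is {p1, p5, p6, p7, p9, p10, p13, p14}.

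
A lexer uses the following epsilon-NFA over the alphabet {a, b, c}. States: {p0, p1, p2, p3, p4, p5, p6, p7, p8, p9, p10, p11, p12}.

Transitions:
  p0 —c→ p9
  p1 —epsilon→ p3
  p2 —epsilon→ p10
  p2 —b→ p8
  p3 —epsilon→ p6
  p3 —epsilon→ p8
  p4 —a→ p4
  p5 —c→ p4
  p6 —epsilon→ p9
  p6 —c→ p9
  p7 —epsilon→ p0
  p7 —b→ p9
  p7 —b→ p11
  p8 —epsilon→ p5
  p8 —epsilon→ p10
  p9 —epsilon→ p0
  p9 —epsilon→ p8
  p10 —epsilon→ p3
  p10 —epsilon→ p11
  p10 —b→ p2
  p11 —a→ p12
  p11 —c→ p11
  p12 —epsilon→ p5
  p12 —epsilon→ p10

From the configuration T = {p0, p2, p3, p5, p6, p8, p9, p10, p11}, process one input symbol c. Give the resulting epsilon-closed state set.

p0 on c → {p9}.
p5 on c → {p4}.
p6 on c → {p9}.
p11 on c → {p11}.
No c-transition from p2, p3, p8, p9, p10.
Union after reading c: {p4, p9, p11}.
Now take the epsilon-closure:
From p9 via epsilon: add p0, p8.
From p8 via epsilon: add p5, p10.
From p10 via epsilon: add p3.
From p3 via epsilon: add p6.
No new states can be added; the closed set is {p0, p3, p4, p5, p6, p8, p9, p10, p11}.

{p0, p3, p4, p5, p6, p8, p9, p10, p11}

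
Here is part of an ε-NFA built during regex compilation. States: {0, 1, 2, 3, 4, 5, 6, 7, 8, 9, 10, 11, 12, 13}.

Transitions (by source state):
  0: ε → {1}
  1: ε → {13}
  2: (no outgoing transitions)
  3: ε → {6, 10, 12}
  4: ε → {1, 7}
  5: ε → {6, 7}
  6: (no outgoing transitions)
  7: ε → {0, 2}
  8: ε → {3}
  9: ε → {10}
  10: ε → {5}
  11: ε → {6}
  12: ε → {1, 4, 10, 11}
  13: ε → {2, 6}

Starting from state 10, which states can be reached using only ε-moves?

Start with {10}.
From 10 via ε: add 5.
From 5 via ε: add 6, 7.
From 7 via ε: add 0, 2.
From 0 via ε: add 1.
From 1 via ε: add 13.
No new states can be added; the closed set is {0, 1, 2, 5, 6, 7, 10, 13}.

{0, 1, 2, 5, 6, 7, 10, 13}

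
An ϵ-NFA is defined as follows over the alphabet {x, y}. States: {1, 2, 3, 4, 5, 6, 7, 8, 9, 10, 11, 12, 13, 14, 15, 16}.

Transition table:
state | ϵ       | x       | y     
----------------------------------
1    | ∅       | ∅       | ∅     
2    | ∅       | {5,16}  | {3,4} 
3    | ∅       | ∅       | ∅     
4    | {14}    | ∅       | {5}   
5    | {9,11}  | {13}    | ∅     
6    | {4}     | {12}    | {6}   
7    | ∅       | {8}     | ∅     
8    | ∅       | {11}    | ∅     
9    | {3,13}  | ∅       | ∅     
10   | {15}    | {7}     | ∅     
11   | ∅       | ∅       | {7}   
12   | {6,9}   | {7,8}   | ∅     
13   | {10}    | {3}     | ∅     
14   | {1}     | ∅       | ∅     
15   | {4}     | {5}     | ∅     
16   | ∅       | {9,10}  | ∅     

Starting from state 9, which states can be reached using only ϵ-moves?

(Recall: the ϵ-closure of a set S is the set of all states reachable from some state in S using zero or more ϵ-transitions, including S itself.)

Start with {9}.
From 9 via ϵ: add 3, 13.
From 13 via ϵ: add 10.
From 10 via ϵ: add 15.
From 15 via ϵ: add 4.
From 4 via ϵ: add 14.
From 14 via ϵ: add 1.
No new states can be added; the closed set is {1, 3, 4, 9, 10, 13, 14, 15}.

{1, 3, 4, 9, 10, 13, 14, 15}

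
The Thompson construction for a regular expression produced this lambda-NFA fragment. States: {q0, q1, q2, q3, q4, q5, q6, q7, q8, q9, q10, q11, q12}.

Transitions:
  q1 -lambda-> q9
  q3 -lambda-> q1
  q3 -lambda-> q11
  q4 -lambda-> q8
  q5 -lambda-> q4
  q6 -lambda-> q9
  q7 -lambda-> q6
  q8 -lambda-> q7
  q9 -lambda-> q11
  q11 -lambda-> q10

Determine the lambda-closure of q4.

Start with {q4}.
From q4 via lambda: add q8.
From q8 via lambda: add q7.
From q7 via lambda: add q6.
From q6 via lambda: add q9.
From q9 via lambda: add q11.
From q11 via lambda: add q10.
No new states can be added; the closed set is {q4, q6, q7, q8, q9, q10, q11}.

{q4, q6, q7, q8, q9, q10, q11}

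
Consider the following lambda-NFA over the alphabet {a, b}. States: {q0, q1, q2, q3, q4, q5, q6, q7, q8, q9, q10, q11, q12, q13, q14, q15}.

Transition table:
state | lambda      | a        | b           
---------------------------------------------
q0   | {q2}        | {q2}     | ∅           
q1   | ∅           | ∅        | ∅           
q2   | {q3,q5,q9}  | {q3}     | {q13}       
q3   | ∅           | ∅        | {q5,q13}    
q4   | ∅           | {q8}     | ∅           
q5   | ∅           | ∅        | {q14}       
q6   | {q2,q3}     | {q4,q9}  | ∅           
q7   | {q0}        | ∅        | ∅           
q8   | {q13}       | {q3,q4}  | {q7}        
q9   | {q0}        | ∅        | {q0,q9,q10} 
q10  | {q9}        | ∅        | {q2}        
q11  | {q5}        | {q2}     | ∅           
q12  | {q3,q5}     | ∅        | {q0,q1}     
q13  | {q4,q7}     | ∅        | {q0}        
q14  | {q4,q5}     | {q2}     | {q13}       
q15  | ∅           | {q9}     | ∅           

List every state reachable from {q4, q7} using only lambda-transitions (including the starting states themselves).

Start with {q4, q7}.
From q7 via lambda: add q0.
From q0 via lambda: add q2.
From q2 via lambda: add q3, q5, q9.
No new states can be added; the closed set is {q0, q2, q3, q4, q5, q7, q9}.

{q0, q2, q3, q4, q5, q7, q9}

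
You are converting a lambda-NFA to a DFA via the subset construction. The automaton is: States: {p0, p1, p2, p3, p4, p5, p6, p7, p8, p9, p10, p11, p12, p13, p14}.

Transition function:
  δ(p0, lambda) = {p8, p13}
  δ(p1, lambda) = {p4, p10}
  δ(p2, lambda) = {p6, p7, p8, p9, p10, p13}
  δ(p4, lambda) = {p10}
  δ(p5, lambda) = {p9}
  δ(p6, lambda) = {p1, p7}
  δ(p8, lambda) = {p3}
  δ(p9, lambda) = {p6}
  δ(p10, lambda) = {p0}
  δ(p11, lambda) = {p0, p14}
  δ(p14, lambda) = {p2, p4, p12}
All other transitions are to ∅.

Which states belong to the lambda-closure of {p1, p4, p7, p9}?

{p0, p1, p3, p4, p6, p7, p8, p9, p10, p13}

Start with {p1, p4, p7, p9}.
From p1 via lambda: add p10.
From p9 via lambda: add p6.
From p10 via lambda: add p0.
From p0 via lambda: add p8, p13.
From p8 via lambda: add p3.
No new states can be added; the closed set is {p0, p1, p3, p4, p6, p7, p8, p9, p10, p13}.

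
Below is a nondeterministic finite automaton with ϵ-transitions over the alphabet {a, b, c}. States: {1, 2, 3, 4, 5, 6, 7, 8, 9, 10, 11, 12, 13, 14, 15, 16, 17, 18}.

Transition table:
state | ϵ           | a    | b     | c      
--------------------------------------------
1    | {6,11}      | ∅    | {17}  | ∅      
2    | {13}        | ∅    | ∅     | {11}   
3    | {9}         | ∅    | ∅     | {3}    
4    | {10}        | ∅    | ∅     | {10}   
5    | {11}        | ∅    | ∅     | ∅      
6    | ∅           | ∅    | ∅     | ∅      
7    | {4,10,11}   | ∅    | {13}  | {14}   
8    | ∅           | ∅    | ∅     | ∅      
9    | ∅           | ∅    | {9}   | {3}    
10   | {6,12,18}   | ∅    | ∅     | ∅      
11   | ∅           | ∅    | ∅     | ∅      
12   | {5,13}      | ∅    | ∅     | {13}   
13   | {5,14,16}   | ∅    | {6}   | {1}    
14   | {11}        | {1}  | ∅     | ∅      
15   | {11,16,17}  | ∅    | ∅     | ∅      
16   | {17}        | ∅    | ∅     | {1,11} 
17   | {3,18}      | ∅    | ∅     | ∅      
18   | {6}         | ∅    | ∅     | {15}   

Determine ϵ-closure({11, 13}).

Start with {11, 13}.
From 13 via ϵ: add 5, 14, 16.
From 16 via ϵ: add 17.
From 17 via ϵ: add 3, 18.
From 3 via ϵ: add 9.
From 18 via ϵ: add 6.
No new states can be added; the closed set is {3, 5, 6, 9, 11, 13, 14, 16, 17, 18}.

{3, 5, 6, 9, 11, 13, 14, 16, 17, 18}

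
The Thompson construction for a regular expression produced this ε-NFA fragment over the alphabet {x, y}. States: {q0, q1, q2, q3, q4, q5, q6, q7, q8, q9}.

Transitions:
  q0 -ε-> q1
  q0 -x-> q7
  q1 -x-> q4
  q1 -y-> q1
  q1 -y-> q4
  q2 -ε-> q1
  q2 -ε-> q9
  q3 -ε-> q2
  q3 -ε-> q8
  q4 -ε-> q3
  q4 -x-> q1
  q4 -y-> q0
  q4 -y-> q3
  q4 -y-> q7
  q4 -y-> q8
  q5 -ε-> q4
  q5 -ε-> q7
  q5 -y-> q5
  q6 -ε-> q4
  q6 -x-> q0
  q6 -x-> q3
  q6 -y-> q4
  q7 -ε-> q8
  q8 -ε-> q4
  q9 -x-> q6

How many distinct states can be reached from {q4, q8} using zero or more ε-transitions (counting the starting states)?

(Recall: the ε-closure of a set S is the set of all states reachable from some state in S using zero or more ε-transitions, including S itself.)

Start with {q4, q8}.
From q4 via ε: add q3.
From q3 via ε: add q2.
From q2 via ε: add q1, q9.
ε-closure = {q1, q2, q3, q4, q8, q9}, which has 6 states.

6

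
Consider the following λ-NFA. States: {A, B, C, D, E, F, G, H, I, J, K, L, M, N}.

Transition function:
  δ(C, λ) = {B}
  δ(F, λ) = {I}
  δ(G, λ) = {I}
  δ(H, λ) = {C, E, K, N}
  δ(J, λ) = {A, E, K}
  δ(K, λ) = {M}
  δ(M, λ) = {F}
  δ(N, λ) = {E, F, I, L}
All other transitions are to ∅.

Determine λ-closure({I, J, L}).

{A, E, F, I, J, K, L, M}

Start with {I, J, L}.
From J via λ: add A, E, K.
From K via λ: add M.
From M via λ: add F.
No new states can be added; the closed set is {A, E, F, I, J, K, L, M}.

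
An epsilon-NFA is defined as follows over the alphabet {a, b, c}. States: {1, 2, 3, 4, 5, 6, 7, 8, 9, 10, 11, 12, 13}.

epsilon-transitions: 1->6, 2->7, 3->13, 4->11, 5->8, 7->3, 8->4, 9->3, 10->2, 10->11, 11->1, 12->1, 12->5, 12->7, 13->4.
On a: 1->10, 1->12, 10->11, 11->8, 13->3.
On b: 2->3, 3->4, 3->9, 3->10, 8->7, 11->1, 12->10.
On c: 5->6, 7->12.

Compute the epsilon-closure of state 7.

{1, 3, 4, 6, 7, 11, 13}

Start with {7}.
From 7 via epsilon: add 3.
From 3 via epsilon: add 13.
From 13 via epsilon: add 4.
From 4 via epsilon: add 11.
From 11 via epsilon: add 1.
From 1 via epsilon: add 6.
No new states can be added; the closed set is {1, 3, 4, 6, 7, 11, 13}.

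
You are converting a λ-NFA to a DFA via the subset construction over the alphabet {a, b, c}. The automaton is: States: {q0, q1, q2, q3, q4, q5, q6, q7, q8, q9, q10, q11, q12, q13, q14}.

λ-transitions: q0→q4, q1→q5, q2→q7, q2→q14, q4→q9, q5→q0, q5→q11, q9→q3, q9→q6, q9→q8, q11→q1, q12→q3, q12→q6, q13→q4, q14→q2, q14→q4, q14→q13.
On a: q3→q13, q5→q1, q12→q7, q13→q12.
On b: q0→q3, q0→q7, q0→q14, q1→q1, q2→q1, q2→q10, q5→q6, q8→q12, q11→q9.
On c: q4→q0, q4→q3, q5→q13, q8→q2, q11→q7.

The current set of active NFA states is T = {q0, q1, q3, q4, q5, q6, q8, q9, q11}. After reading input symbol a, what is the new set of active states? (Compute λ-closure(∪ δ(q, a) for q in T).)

{q0, q1, q3, q4, q5, q6, q8, q9, q11, q13}

q3 on a → {q13}.
q5 on a → {q1}.
No a-transition from q0, q1, q4, q6, q8, q9, q11.
Union after reading a: {q1, q13}.
Now take the λ-closure:
From q1 via λ: add q5.
From q13 via λ: add q4.
From q4 via λ: add q9.
From q5 via λ: add q0, q11.
From q9 via λ: add q3, q6, q8.
No new states can be added; the closed set is {q0, q1, q3, q4, q5, q6, q8, q9, q11, q13}.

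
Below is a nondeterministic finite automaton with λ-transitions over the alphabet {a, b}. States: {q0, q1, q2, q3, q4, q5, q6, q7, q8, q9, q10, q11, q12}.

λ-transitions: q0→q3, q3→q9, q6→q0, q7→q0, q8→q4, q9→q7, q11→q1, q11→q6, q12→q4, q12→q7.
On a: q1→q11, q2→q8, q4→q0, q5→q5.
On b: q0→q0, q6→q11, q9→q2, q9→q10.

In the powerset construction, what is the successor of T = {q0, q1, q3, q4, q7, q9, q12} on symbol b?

{q0, q2, q3, q7, q9, q10}

q0 on b → {q0}.
q9 on b → {q2, q10}.
No b-transition from q1, q3, q4, q7, q12.
Union after reading b: {q0, q2, q10}.
Now take the λ-closure:
From q0 via λ: add q3.
From q3 via λ: add q9.
From q9 via λ: add q7.
No new states can be added; the closed set is {q0, q2, q3, q7, q9, q10}.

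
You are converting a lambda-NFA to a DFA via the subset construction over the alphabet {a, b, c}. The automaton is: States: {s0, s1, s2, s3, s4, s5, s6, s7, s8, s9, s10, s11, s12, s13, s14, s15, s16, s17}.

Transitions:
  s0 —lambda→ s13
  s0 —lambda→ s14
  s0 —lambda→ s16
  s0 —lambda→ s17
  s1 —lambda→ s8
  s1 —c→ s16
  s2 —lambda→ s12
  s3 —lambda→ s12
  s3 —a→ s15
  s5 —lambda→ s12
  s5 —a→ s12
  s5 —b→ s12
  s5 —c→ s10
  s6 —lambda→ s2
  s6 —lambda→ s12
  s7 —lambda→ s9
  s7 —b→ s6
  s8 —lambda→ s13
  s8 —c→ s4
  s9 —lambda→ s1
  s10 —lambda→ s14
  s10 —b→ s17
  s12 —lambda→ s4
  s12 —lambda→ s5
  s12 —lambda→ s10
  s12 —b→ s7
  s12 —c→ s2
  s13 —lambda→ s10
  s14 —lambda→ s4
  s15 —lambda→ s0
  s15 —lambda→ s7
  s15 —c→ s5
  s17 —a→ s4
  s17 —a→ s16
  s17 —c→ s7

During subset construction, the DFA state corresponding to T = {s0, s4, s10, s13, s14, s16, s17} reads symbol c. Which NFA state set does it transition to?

s17 on c → {s7}.
No c-transition from s0, s4, s10, s13, s14, s16.
Union after reading c: {s7}.
Now take the lambda-closure:
From s7 via lambda: add s9.
From s9 via lambda: add s1.
From s1 via lambda: add s8.
From s8 via lambda: add s13.
From s13 via lambda: add s10.
From s10 via lambda: add s14.
From s14 via lambda: add s4.
No new states can be added; the closed set is {s1, s4, s7, s8, s9, s10, s13, s14}.

{s1, s4, s7, s8, s9, s10, s13, s14}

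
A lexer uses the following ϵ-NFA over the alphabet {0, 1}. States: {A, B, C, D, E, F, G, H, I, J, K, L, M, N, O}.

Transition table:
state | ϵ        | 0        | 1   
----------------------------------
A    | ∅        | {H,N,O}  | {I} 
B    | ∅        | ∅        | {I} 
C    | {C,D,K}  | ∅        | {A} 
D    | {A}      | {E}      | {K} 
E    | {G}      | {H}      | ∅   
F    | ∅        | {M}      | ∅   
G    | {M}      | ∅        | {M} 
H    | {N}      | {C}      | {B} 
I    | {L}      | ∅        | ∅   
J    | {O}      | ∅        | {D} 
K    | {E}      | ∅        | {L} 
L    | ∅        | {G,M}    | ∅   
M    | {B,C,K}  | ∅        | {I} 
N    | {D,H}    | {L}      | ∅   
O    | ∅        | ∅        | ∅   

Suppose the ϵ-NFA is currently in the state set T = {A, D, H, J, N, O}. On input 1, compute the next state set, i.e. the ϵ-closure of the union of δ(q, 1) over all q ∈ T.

A on 1 → {I}.
D on 1 → {K}.
H on 1 → {B}.
J on 1 → {D}.
No 1-transition from N, O.
Union after reading 1: {B, D, I, K}.
Now take the ϵ-closure:
From D via ϵ: add A.
From I via ϵ: add L.
From K via ϵ: add E.
From E via ϵ: add G.
From G via ϵ: add M.
From M via ϵ: add C.
No new states can be added; the closed set is {A, B, C, D, E, G, I, K, L, M}.

{A, B, C, D, E, G, I, K, L, M}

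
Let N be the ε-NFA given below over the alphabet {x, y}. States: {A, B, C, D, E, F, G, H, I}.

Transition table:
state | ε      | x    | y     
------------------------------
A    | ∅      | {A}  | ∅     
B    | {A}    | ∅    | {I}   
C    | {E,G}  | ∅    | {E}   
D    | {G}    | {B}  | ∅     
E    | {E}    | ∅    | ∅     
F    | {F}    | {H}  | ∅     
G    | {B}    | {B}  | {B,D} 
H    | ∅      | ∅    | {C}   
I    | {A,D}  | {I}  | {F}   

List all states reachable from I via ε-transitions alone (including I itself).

{A, B, D, G, I}

Start with {I}.
From I via ε: add A, D.
From D via ε: add G.
From G via ε: add B.
No new states can be added; the closed set is {A, B, D, G, I}.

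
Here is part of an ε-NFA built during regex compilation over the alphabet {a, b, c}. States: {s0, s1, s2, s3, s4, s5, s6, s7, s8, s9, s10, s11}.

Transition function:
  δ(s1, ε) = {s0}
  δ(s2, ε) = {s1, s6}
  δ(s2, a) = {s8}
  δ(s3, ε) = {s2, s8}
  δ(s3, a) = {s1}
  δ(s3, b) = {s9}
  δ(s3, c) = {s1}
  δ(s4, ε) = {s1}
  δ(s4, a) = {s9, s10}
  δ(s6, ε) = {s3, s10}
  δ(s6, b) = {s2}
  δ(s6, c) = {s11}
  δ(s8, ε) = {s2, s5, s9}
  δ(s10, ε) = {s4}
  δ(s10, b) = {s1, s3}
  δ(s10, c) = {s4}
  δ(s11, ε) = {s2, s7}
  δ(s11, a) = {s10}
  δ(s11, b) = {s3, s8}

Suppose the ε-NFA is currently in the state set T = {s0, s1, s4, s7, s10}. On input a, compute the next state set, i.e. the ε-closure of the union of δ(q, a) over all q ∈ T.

s4 on a → {s9, s10}.
No a-transition from s0, s1, s7, s10.
Union after reading a: {s9, s10}.
Now take the ε-closure:
From s10 via ε: add s4.
From s4 via ε: add s1.
From s1 via ε: add s0.
No new states can be added; the closed set is {s0, s1, s4, s9, s10}.

{s0, s1, s4, s9, s10}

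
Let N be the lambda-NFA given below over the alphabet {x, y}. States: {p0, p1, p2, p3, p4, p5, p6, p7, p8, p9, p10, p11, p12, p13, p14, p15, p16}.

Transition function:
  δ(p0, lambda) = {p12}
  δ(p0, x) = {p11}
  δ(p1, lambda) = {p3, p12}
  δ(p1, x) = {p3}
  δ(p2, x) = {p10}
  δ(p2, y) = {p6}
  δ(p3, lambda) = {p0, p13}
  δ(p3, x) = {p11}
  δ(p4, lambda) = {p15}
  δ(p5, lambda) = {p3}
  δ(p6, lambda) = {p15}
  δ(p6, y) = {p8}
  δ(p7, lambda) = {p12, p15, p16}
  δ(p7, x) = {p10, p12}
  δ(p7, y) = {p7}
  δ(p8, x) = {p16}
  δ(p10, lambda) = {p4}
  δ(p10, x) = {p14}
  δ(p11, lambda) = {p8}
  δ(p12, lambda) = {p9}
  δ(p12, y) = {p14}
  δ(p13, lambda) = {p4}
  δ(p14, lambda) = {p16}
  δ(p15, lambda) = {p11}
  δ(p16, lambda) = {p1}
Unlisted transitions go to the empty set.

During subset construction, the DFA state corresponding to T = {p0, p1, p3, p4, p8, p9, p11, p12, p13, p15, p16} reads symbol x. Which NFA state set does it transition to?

p0 on x → {p11}.
p1 on x → {p3}.
p3 on x → {p11}.
p8 on x → {p16}.
No x-transition from p4, p9, p11, p12, p13, p15, p16.
Union after reading x: {p3, p11, p16}.
Now take the lambda-closure:
From p3 via lambda: add p0, p13.
From p11 via lambda: add p8.
From p16 via lambda: add p1.
From p0 via lambda: add p12.
From p13 via lambda: add p4.
From p4 via lambda: add p15.
From p12 via lambda: add p9.
No new states can be added; the closed set is {p0, p1, p3, p4, p8, p9, p11, p12, p13, p15, p16}.

{p0, p1, p3, p4, p8, p9, p11, p12, p13, p15, p16}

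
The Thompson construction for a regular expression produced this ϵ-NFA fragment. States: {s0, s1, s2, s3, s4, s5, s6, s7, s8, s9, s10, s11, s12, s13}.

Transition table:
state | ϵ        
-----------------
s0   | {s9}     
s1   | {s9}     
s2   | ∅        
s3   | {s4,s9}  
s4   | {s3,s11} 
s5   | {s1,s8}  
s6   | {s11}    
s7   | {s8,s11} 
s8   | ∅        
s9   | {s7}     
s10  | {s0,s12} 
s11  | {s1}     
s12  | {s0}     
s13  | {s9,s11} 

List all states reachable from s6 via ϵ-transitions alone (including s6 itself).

Start with {s6}.
From s6 via ϵ: add s11.
From s11 via ϵ: add s1.
From s1 via ϵ: add s9.
From s9 via ϵ: add s7.
From s7 via ϵ: add s8.
No new states can be added; the closed set is {s1, s6, s7, s8, s9, s11}.

{s1, s6, s7, s8, s9, s11}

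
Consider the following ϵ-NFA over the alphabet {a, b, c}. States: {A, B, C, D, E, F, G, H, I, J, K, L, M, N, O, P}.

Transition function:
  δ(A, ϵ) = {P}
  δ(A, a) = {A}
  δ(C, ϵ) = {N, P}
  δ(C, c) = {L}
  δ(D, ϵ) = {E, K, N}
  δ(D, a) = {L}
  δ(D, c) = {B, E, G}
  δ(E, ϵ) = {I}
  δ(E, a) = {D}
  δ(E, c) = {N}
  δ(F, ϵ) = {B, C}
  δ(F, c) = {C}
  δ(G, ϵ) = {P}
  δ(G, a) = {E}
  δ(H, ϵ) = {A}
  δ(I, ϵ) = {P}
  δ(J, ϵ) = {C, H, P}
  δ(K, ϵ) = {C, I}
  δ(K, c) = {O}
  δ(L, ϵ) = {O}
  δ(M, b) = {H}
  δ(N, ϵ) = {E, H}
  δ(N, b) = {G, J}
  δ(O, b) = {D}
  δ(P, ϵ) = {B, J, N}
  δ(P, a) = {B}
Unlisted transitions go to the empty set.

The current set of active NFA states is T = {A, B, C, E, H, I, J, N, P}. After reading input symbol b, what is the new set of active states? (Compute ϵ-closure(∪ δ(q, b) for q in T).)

{A, B, C, E, G, H, I, J, N, P}

N on b → {G, J}.
No b-transition from A, B, C, E, H, I, J, P.
Union after reading b: {G, J}.
Now take the ϵ-closure:
From G via ϵ: add P.
From J via ϵ: add C, H.
From C via ϵ: add N.
From H via ϵ: add A.
From P via ϵ: add B.
From N via ϵ: add E.
From E via ϵ: add I.
No new states can be added; the closed set is {A, B, C, E, G, H, I, J, N, P}.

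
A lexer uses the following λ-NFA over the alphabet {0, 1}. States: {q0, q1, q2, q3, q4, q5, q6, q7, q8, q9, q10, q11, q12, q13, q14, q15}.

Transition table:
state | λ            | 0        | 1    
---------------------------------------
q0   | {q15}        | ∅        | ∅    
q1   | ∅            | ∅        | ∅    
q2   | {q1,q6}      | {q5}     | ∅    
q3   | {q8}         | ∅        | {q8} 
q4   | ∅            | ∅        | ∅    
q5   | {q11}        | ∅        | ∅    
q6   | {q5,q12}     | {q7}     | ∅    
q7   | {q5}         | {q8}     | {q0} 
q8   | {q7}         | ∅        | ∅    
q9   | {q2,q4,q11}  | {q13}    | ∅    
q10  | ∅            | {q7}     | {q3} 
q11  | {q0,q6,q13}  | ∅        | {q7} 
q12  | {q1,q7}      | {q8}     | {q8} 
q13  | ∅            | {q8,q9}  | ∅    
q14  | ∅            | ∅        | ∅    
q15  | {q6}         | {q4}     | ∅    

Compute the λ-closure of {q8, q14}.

Start with {q8, q14}.
From q8 via λ: add q7.
From q7 via λ: add q5.
From q5 via λ: add q11.
From q11 via λ: add q0, q6, q13.
From q0 via λ: add q15.
From q6 via λ: add q12.
From q12 via λ: add q1.
No new states can be added; the closed set is {q0, q1, q5, q6, q7, q8, q11, q12, q13, q14, q15}.

{q0, q1, q5, q6, q7, q8, q11, q12, q13, q14, q15}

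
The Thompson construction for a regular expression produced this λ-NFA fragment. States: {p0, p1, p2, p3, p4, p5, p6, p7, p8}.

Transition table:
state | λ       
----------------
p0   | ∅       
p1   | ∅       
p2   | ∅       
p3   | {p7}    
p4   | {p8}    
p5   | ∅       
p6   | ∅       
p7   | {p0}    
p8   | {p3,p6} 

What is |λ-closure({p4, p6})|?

Start with {p4, p6}.
From p4 via λ: add p8.
From p8 via λ: add p3.
From p3 via λ: add p7.
From p7 via λ: add p0.
λ-closure = {p0, p3, p4, p6, p7, p8}, which has 6 states.

6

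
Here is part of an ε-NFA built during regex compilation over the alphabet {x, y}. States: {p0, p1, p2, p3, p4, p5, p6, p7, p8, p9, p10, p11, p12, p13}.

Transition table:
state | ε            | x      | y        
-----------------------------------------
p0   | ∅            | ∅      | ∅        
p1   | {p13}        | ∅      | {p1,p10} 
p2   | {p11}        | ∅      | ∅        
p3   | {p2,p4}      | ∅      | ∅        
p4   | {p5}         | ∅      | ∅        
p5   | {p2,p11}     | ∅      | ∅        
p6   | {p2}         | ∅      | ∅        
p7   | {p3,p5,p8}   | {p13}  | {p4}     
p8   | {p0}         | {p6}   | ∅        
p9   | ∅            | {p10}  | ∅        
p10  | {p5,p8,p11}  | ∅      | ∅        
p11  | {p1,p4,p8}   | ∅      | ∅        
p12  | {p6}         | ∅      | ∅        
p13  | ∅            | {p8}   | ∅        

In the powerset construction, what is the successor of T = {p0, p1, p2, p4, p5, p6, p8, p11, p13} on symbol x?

{p0, p1, p2, p4, p5, p6, p8, p11, p13}

p8 on x → {p6}.
p13 on x → {p8}.
No x-transition from p0, p1, p2, p4, p5, p6, p11.
Union after reading x: {p6, p8}.
Now take the ε-closure:
From p6 via ε: add p2.
From p8 via ε: add p0.
From p2 via ε: add p11.
From p11 via ε: add p1, p4.
From p1 via ε: add p13.
From p4 via ε: add p5.
No new states can be added; the closed set is {p0, p1, p2, p4, p5, p6, p8, p11, p13}.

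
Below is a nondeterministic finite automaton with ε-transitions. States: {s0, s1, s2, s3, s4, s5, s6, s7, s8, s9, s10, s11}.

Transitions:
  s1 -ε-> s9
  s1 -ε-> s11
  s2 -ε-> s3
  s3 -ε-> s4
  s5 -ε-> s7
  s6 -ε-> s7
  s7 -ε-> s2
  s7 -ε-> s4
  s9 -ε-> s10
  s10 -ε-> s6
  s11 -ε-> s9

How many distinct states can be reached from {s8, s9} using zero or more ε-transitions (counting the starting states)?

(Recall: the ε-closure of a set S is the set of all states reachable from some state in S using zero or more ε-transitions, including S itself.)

Start with {s8, s9}.
From s9 via ε: add s10.
From s10 via ε: add s6.
From s6 via ε: add s7.
From s7 via ε: add s2, s4.
From s2 via ε: add s3.
ε-closure = {s2, s3, s4, s6, s7, s8, s9, s10}, which has 8 states.

8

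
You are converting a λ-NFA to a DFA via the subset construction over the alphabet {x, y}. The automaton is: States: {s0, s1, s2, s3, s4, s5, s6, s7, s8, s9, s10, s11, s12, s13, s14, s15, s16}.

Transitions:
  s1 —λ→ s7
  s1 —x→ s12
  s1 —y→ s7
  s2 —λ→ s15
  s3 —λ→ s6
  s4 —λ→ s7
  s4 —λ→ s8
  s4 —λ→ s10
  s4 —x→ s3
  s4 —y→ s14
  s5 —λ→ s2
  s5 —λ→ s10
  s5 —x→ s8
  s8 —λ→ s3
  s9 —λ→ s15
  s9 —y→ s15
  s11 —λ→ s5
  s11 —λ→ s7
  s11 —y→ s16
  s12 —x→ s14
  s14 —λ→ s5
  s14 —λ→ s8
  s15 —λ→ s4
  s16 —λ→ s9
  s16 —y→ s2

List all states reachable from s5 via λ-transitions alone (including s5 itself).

{s2, s3, s4, s5, s6, s7, s8, s10, s15}

Start with {s5}.
From s5 via λ: add s2, s10.
From s2 via λ: add s15.
From s15 via λ: add s4.
From s4 via λ: add s7, s8.
From s8 via λ: add s3.
From s3 via λ: add s6.
No new states can be added; the closed set is {s2, s3, s4, s5, s6, s7, s8, s10, s15}.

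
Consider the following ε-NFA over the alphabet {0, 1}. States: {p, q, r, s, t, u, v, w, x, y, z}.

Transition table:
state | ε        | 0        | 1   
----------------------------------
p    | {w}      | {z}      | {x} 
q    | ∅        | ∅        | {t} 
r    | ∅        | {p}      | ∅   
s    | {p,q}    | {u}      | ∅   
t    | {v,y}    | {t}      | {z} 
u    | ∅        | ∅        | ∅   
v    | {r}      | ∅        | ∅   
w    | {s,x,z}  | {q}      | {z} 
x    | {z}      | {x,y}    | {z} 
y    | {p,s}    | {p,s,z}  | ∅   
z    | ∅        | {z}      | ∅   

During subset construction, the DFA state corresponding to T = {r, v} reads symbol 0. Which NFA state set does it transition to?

r on 0 → {p}.
No 0-transition from v.
Union after reading 0: {p}.
Now take the ε-closure:
From p via ε: add w.
From w via ε: add s, x, z.
From s via ε: add q.
No new states can be added; the closed set is {p, q, s, w, x, z}.

{p, q, s, w, x, z}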